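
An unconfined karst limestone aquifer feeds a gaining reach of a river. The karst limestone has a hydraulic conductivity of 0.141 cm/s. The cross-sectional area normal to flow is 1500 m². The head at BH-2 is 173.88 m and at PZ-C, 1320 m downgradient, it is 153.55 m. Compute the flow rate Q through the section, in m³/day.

Convert K: 0.141 cm/s × 864 = 121.8 m/day.
Hydraulic gradient i = (173.88 − 153.55) / 1320 = 20.33 / 1320 = 0.01540.
Darcy's law: Q = K · A · i = 121.8 × 1500 × 0.01540 = 2814 m³/day.

2810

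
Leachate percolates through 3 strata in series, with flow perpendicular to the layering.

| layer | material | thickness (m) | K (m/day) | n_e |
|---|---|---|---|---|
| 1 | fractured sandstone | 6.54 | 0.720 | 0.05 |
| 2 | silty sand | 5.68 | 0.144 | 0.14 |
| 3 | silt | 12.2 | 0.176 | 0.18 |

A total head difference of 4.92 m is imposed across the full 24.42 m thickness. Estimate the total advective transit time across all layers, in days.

79.5

With flow normal to the layers, continuity requires the same specific discharge q through every layer.
Σ(b_i/K_i) = 6.54/0.720 + 5.68/0.144 + 12.2/0.176 = 117.8 d.
q = Δh / Σ(b_i/K_i) = 4.92 / 117.8 = 0.04175 m/day.
In each layer the seepage velocity is v_i = q/n_i, so the layer transit time is t_i = b_i·n_i / q:
  layer 1 (fractured sandstone): t_1 = 6.54 × 0.05 / 0.04175 = 7.832 d
  layer 2 (silty sand): t_2 = 5.68 × 0.14 / 0.04175 = 19.05 d
  layer 3 (silt): t_3 = 12.2 × 0.18 / 0.04175 = 52.60 d
Total t = Σ t_i = 79.48 days.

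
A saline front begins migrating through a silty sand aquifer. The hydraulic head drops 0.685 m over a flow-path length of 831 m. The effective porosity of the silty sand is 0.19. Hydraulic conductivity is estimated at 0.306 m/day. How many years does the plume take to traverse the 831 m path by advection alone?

Hydraulic gradient i = Δh / L = 0.685 / 831 = 0.0008243.
Darcy flux q = K · i = 0.3060 × 0.0008243 = 0.0002522 m/day.
Seepage velocity v = q / n_e = 0.0002522 / 0.19 = 0.001328 m/day.
Travel time t = L / v = 831 / 0.001328 = 6.260e+05 days = 1714 years.

1710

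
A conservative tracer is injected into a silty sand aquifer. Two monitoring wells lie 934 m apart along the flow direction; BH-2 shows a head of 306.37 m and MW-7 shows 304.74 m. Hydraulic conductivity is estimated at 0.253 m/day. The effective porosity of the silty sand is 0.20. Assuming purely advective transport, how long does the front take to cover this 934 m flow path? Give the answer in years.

1160

Hydraulic gradient i = (306.37 − 304.74) / 934 = 1.63 / 934 = 0.001745.
Darcy flux q = K · i = 0.2530 × 0.001745 = 0.0004415 m/day.
Seepage velocity v = q / n_e = 0.0004415 / 0.20 = 0.002208 m/day.
Travel time t = L / v = 934 / 0.002208 = 4.231e+05 days = 1158 years.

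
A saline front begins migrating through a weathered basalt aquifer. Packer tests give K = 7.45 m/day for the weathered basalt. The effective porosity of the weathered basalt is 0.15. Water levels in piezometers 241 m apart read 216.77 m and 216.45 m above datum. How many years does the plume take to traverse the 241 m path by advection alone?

10.0

Hydraulic gradient i = (216.77 − 216.45) / 241 = 0.32 / 241 = 0.001328.
Darcy flux q = K · i = 7.450 × 0.001328 = 0.009892 m/day.
Seepage velocity v = q / n_e = 0.009892 / 0.15 = 0.06595 m/day.
Travel time t = L / v = 241 / 0.06595 = 3654 days = 10.01 years.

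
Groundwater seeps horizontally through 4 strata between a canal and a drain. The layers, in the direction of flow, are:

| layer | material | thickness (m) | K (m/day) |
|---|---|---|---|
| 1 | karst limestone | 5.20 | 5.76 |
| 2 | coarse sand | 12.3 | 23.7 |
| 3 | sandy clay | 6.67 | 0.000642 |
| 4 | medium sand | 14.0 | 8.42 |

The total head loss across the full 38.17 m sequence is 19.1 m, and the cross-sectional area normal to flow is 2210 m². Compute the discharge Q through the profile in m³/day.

4.06

Flow is perpendicular to layering, so the layers act in series and the equivalent K is the thickness-weighted harmonic mean.
Total thickness L = 5.20 + 12.3 + 6.67 + 14.0 = 38.17 m.
Σ(b_i/K_i) = 5.20/5.76 + 12.3/23.7 + 6.67/0.000642 + 14.0/8.42 = 10392 d.
K_eq = L / Σ(b_i/K_i) = 38.17 / 10392 = 0.003673 m/day.
Q = K_eq · A · (Δh/L) = 0.003673 × 2210 × (19.1/38.17) = 4.062 m³/day.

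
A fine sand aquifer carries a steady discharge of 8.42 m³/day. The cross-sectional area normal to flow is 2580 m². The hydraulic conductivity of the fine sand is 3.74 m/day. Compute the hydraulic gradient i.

0.000873

From Q = K·A·i, i = Q / (K·A) = 8.42 / (3.740 × 2580) = 0.0008726.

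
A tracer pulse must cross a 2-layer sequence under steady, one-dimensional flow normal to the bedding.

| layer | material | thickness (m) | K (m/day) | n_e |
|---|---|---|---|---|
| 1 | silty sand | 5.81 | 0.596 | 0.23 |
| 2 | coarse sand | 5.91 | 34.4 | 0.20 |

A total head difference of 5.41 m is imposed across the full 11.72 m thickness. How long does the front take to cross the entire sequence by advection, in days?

With flow normal to the layers, continuity requires the same specific discharge q through every layer.
Σ(b_i/K_i) = 5.81/0.596 + 5.91/34.4 = 9.920 d.
q = Δh / Σ(b_i/K_i) = 5.41 / 9.920 = 0.5454 m/day.
In each layer the seepage velocity is v_i = q/n_i, so the layer transit time is t_i = b_i·n_i / q:
  layer 1 (silty sand): t_1 = 5.81 × 0.23 / 0.5454 = 2.450 d
  layer 2 (coarse sand): t_2 = 5.91 × 0.20 / 0.5454 = 2.167 d
Total t = Σ t_i = 4.618 days.

4.62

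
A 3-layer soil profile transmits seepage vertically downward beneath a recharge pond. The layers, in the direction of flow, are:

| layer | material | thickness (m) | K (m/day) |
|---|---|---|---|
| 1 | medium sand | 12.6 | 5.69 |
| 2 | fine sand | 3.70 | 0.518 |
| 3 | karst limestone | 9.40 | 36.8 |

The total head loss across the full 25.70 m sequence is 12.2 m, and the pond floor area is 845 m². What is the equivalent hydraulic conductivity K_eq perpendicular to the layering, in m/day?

Flow is perpendicular to layering, so the layers act in series and the equivalent K is the thickness-weighted harmonic mean.
Total thickness L = 12.6 + 3.70 + 9.40 = 25.70 m.
Σ(b_i/K_i) = 12.6/5.69 + 3.70/0.518 + 9.40/36.8 = 9.613 d.
K_eq = L / Σ(b_i/K_i) = 25.70 / 9.613 = 2.674 m/day.

2.67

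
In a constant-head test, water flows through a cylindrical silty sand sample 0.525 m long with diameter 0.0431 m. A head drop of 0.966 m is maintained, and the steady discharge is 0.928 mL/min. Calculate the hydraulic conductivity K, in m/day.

Cross-sectional area A = π·(d/2)² = π × (0.0431/2)² = 0.001459 m².
Convert discharge: 0.928 mL/min = 1.547e-08 m³/s.
Darcy's law rearranged: K = Q·L / (A·Δh) = 1.547e-08 × 0.525 / (0.001459 × 0.966) = 5.761e-06 m/s = 0.4978 m/day.

0.498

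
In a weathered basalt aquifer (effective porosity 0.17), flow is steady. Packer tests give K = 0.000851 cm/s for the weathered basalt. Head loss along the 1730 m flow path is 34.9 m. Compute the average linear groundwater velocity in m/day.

0.0873

Convert K: 0.000851 cm/s × 864 = 0.7353 m/day.
Hydraulic gradient i = Δh / L = 34.9 / 1730 = 0.02017.
Darcy flux q = K · i = 0.7353 × 0.02017 = 0.01483 m/day.
Seepage velocity v = q / n_e = 0.01483 / 0.17 = 0.08725 m/day.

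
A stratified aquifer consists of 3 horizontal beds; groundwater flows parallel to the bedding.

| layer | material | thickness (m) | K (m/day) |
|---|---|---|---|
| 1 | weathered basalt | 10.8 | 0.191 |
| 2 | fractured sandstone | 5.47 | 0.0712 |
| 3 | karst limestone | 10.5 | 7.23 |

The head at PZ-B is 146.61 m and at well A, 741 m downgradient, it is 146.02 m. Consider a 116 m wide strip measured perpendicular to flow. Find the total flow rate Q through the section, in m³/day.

Flow is parallel to layering, so each bed carries its own Darcy discharge and the transmissivities add.
Σ(K_i·b_i) = 0.191×10.8 + 0.0712×5.47 + 7.23×10.5 = 78.37 m²/day.
Hydraulic gradient i = (146.61 − 146.02) / 741 = 0.59 / 741 = 0.0007962.
Q = Σ(K_i·b_i) · W · i = 78.37 × 116 × 0.0007962 = 7.238 m³/day.

7.24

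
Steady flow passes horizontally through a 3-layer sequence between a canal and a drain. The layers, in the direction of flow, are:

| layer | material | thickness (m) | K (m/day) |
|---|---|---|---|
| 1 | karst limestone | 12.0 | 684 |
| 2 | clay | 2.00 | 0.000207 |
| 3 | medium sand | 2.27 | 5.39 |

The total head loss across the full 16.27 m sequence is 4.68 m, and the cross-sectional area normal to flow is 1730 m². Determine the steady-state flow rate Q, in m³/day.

0.838

Flow is perpendicular to layering, so the layers act in series and the equivalent K is the thickness-weighted harmonic mean.
Total thickness L = 12.0 + 2.00 + 2.27 = 16.27 m.
Σ(b_i/K_i) = 12.0/684 + 2.00/0.000207 + 2.27/5.39 = 9662 d.
K_eq = L / Σ(b_i/K_i) = 16.27 / 9662 = 0.001684 m/day.
Q = K_eq · A · (Δh/L) = 0.001684 × 1730 × (4.68/16.27) = 0.8379 m³/day.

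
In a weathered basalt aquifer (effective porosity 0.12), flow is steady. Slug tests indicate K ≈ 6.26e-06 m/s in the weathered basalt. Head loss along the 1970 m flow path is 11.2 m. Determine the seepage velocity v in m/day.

Convert K: 6.26e-06 m/s × 86400 = 0.5409 m/day.
Hydraulic gradient i = Δh / L = 11.2 / 1970 = 0.005685.
Darcy flux q = K · i = 0.5409 × 0.005685 = 0.003075 m/day.
Seepage velocity v = q / n_e = 0.003075 / 0.12 = 0.02562 m/day.

0.0256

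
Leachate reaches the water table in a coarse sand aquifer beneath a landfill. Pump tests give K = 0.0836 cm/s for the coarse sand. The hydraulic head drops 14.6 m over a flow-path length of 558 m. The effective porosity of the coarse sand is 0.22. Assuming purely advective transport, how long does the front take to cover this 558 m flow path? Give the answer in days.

Convert K: 0.0836 cm/s × 864 = 72.23 m/day.
Hydraulic gradient i = Δh / L = 14.6 / 558 = 0.02616.
Darcy flux q = K · i = 72.23 × 0.02616 = 1.890 m/day.
Seepage velocity v = q / n_e = 1.890 / 0.22 = 8.590 m/day.
Travel time t = L / v = 558 / 8.590 = 64.96 days.

65.0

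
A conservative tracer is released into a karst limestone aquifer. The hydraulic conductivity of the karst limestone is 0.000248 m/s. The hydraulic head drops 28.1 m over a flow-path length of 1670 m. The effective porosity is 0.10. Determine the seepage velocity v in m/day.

Convert K: 0.000248 m/s × 86400 = 21.43 m/day.
Hydraulic gradient i = Δh / L = 28.1 / 1670 = 0.01683.
Darcy flux q = K · i = 21.43 × 0.01683 = 0.3605 m/day.
Seepage velocity v = q / n_e = 0.3605 / 0.10 = 3.605 m/day.

3.61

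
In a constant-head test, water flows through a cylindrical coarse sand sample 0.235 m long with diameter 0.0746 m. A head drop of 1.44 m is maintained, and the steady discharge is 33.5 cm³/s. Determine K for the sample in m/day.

108

Cross-sectional area A = π·(d/2)² = π × (0.0746/2)² = 0.004371 m².
Convert discharge: 33.5 cm³/s = 3.350e-05 m³/s.
Darcy's law rearranged: K = Q·L / (A·Δh) = 3.350e-05 × 0.235 / (0.004371 × 1.44) = 0.001251 m/s = 108.1 m/day.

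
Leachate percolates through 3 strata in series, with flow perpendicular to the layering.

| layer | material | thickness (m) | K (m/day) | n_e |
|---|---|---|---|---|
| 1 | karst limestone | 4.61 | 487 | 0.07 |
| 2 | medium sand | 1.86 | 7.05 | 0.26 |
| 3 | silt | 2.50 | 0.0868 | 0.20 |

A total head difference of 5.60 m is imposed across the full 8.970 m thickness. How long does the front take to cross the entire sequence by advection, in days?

6.78

With flow normal to the layers, continuity requires the same specific discharge q through every layer.
Σ(b_i/K_i) = 4.61/487 + 1.86/7.05 + 2.50/0.0868 = 29.08 d.
q = Δh / Σ(b_i/K_i) = 5.60 / 29.08 = 0.1926 m/day.
In each layer the seepage velocity is v_i = q/n_i, so the layer transit time is t_i = b_i·n_i / q:
  layer 1 (karst limestone): t_1 = 4.61 × 0.07 / 0.1926 = 1.675 d
  layer 2 (medium sand): t_2 = 1.86 × 0.26 / 0.1926 = 2.511 d
  layer 3 (silt): t_3 = 2.50 × 0.20 / 0.1926 = 2.596 d
Total t = Σ t_i = 6.782 days.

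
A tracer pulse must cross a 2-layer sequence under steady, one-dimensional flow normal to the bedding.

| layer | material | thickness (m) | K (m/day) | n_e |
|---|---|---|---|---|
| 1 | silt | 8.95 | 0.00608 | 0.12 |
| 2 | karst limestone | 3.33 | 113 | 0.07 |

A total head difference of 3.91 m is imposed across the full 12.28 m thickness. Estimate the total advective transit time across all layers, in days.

492

With flow normal to the layers, continuity requires the same specific discharge q through every layer.
Σ(b_i/K_i) = 8.95/0.00608 + 3.33/113 = 1472 d.
q = Δh / Σ(b_i/K_i) = 3.91 / 1472 = 0.002656 m/day.
In each layer the seepage velocity is v_i = q/n_i, so the layer transit time is t_i = b_i·n_i / q:
  layer 1 (silt): t_1 = 8.95 × 0.12 / 0.002656 = 404.3 d
  layer 2 (karst limestone): t_2 = 3.33 × 0.07 / 0.002656 = 87.76 d
Total t = Σ t_i = 492.1 days.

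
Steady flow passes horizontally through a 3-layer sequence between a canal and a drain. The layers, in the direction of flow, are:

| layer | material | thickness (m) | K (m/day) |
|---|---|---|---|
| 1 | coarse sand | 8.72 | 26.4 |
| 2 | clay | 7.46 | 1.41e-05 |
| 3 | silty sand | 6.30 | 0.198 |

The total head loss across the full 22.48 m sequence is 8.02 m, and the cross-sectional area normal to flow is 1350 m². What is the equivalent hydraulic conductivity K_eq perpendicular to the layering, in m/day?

Flow is perpendicular to layering, so the layers act in series and the equivalent K is the thickness-weighted harmonic mean.
Total thickness L = 8.72 + 7.46 + 6.30 = 22.48 m.
Σ(b_i/K_i) = 8.72/26.4 + 7.46/1.41e-05 + 6.30/0.198 = 5.291e+05 d.
K_eq = L / Σ(b_i/K_i) = 22.48 / 5.291e+05 = 4.249e-05 m/day.

4.25e-05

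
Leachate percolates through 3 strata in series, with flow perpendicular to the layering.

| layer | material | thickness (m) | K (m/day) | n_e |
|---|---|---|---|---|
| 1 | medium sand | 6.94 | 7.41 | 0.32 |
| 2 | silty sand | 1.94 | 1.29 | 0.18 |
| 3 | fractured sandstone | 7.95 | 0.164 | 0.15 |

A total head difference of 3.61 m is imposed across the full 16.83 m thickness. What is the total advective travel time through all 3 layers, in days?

With flow normal to the layers, continuity requires the same specific discharge q through every layer.
Σ(b_i/K_i) = 6.94/7.41 + 1.94/1.29 + 7.95/0.164 = 50.92 d.
q = Δh / Σ(b_i/K_i) = 3.61 / 50.92 = 0.07090 m/day.
In each layer the seepage velocity is v_i = q/n_i, so the layer transit time is t_i = b_i·n_i / q:
  layer 1 (medium sand): t_1 = 6.94 × 0.32 / 0.07090 = 31.32 d
  layer 2 (silty sand): t_2 = 1.94 × 0.18 / 0.07090 = 4.925 d
  layer 3 (fractured sandstone): t_3 = 7.95 × 0.15 / 0.07090 = 16.82 d
Total t = Σ t_i = 53.07 days.

53.1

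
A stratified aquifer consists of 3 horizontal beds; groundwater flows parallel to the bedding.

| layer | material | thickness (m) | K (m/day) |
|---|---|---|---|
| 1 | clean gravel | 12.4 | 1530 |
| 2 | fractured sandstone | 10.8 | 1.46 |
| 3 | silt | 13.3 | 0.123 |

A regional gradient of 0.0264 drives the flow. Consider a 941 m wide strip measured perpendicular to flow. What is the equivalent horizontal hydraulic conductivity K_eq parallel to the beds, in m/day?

520

Flow is parallel to layering, so each bed carries its own Darcy discharge and the transmissivities add.
Σ(K_i·b_i) = 1530×12.4 + 1.46×10.8 + 0.123×13.3 = 18989 m²/day.
Total thickness b = 36.50 m, so K_eq = Σ(K_i·b_i)/b = 520.3 m/day.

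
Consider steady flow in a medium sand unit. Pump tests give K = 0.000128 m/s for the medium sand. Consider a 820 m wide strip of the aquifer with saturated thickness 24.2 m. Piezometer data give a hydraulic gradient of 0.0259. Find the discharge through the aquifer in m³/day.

Convert K: 0.000128 m/s × 86400 = 11.06 m/day.
Cross-sectional area A = 820 × 24.2 = 19844 m².
Hydraulic gradient i = 0.0259.
Darcy's law: Q = K · A · i = 11.06 × 19844 × 0.02590 = 5684 m³/day.

5680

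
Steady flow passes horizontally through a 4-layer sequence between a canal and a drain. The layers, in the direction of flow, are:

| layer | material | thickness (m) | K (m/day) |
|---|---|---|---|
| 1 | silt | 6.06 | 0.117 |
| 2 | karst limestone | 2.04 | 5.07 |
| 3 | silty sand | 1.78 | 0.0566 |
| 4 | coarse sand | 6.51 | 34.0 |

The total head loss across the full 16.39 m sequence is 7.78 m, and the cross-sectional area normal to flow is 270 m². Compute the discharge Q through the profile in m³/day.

Flow is perpendicular to layering, so the layers act in series and the equivalent K is the thickness-weighted harmonic mean.
Total thickness L = 6.06 + 2.04 + 1.78 + 6.51 = 16.39 m.
Σ(b_i/K_i) = 6.06/0.117 + 2.04/5.07 + 1.78/0.0566 + 6.51/34.0 = 83.84 d.
K_eq = L / Σ(b_i/K_i) = 16.39 / 83.84 = 0.1955 m/day.
Q = K_eq · A · (Δh/L) = 0.1955 × 270 × (7.78/16.39) = 25.06 m³/day.

25.1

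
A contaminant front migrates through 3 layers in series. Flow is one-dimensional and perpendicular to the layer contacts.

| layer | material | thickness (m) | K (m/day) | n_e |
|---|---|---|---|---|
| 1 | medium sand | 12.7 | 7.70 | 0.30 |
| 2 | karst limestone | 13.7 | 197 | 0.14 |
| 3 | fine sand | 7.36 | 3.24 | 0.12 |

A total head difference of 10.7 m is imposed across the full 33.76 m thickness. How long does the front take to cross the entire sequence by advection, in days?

2.47

With flow normal to the layers, continuity requires the same specific discharge q through every layer.
Σ(b_i/K_i) = 12.7/7.70 + 13.7/197 + 7.36/3.24 = 3.990 d.
q = Δh / Σ(b_i/K_i) = 10.7 / 3.990 = 2.681 m/day.
In each layer the seepage velocity is v_i = q/n_i, so the layer transit time is t_i = b_i·n_i / q:
  layer 1 (medium sand): t_1 = 12.7 × 0.30 / 2.681 = 1.421 d
  layer 2 (karst limestone): t_2 = 13.7 × 0.14 / 2.681 = 0.7153 d
  layer 3 (fine sand): t_3 = 7.36 × 0.12 / 2.681 = 0.3294 d
Total t = Σ t_i = 2.466 days.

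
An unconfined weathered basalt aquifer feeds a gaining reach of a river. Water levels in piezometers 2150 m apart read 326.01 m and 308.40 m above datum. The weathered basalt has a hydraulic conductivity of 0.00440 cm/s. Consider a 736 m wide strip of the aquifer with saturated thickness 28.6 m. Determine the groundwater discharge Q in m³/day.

655

Convert K: 0.00440 cm/s × 864 = 3.802 m/day.
Cross-sectional area A = 736 × 28.6 = 21050 m².
Hydraulic gradient i = (326.01 − 308.40) / 2150 = 17.61 / 2150 = 0.008191.
Darcy's law: Q = K · A · i = 3.802 × 21050 × 0.008191 = 655.4 m³/day.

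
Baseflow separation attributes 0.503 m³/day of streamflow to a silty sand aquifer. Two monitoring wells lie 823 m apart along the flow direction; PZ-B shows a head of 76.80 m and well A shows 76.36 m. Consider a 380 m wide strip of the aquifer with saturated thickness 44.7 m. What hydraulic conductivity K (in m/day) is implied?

0.0554

Cross-sectional area A = 380 × 44.7 = 16986 m².
Hydraulic gradient i = (76.80 − 76.36) / 823 = 0.44 / 823 = 0.0005346.
From Q = K·A·i, K = Q / (A·i) = 0.503 / (16986 × 0.0005346) = 0.05539 m/day.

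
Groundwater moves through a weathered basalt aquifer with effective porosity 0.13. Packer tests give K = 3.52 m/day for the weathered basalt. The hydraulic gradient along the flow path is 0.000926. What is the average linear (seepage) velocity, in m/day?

0.0251

Hydraulic gradient i = 0.000926.
Darcy flux q = K · i = 3.520 × 0.0009260 = 0.003260 m/day.
Seepage velocity v = q / n_e = 0.003260 / 0.13 = 0.02507 m/day.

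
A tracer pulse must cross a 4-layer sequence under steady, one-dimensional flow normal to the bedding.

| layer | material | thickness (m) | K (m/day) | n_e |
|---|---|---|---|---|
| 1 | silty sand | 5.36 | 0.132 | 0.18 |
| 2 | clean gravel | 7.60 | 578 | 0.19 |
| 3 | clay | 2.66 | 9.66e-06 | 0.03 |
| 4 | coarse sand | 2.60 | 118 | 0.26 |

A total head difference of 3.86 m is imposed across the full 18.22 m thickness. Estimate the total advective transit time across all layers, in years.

With flow normal to the layers, continuity requires the same specific discharge q through every layer.
Σ(b_i/K_i) = 5.36/0.132 + 7.60/578 + 2.66/9.66e-06 + 2.60/118 = 2.754e+05 d.
q = Δh / Σ(b_i/K_i) = 3.86 / 2.754e+05 = 1.402e-05 m/day.
In each layer the seepage velocity is v_i = q/n_i, so the layer transit time is t_i = b_i·n_i / q:
  layer 1 (silty sand): t_1 = 5.36 × 0.18 / 1.402e-05 = 68836 d
  layer 2 (clean gravel): t_2 = 7.60 × 0.19 / 1.402e-05 = 1.030e+05 d
  layer 3 (clay): t_3 = 2.66 × 0.03 / 1.402e-05 = 5694 d
  layer 4 (coarse sand): t_4 = 2.60 × 0.26 / 1.402e-05 = 48231 d
Total t = Σ t_i = 2.258e+05 days = 618.2 years.

618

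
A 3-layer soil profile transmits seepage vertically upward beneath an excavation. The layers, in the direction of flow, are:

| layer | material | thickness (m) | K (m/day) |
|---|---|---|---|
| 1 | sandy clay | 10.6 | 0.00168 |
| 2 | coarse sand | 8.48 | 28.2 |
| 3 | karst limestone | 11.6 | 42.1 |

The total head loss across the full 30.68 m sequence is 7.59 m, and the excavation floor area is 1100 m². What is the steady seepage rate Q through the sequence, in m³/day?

1.32

Flow is perpendicular to layering, so the layers act in series and the equivalent K is the thickness-weighted harmonic mean.
Total thickness L = 10.6 + 8.48 + 11.6 = 30.68 m.
Σ(b_i/K_i) = 10.6/0.00168 + 8.48/28.2 + 11.6/42.1 = 6310 d.
K_eq = L / Σ(b_i/K_i) = 30.68 / 6310 = 0.004862 m/day.
Q = K_eq · A · (Δh/L) = 0.004862 × 1100 × (7.59/30.68) = 1.323 m³/day.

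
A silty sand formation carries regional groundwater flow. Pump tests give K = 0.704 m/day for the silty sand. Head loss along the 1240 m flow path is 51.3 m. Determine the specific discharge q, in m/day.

0.0291

Hydraulic gradient i = Δh / L = 51.3 / 1240 = 0.04137.
Specific discharge q = K · i = 0.7040 × 0.04137 = 0.02913 m/day.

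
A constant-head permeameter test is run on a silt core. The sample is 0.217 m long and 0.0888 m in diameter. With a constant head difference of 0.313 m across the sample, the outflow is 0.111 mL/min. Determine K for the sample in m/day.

0.0179

Cross-sectional area A = π·(d/2)² = π × (0.0888/2)² = 0.006193 m².
Convert discharge: 0.111 mL/min = 1.850e-09 m³/s.
Darcy's law rearranged: K = Q·L / (A·Δh) = 1.850e-09 × 0.217 / (0.006193 × 0.313) = 2.071e-07 m/s = 0.01789 m/day.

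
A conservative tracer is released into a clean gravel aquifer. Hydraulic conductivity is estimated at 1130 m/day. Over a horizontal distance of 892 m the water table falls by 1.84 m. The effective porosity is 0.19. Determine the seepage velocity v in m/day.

Hydraulic gradient i = Δh / L = 1.84 / 892 = 0.002063.
Darcy flux q = K · i = 1130 × 0.002063 = 2.331 m/day.
Seepage velocity v = q / n_e = 2.331 / 0.19 = 12.27 m/day.

12.3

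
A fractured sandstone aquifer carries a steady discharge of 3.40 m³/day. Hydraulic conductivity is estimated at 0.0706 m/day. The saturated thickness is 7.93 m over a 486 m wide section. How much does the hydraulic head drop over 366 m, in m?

Cross-sectional area A = 486 × 7.93 = 3854 m².
From Q = K·A·i, i = Q / (K·A) = 3.40 / (0.07060 × 3854) = 0.01250.
Head loss Δh = i · L = 0.01250 × 366 = 4.573 m.

4.57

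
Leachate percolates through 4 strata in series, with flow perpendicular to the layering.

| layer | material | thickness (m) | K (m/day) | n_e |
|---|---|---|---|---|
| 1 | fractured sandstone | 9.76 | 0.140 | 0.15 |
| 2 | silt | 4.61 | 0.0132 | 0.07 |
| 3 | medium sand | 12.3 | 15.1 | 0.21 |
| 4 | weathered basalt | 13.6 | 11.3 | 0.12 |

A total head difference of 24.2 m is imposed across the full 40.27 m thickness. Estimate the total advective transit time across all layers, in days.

With flow normal to the layers, continuity requires the same specific discharge q through every layer.
Σ(b_i/K_i) = 9.76/0.140 + 4.61/0.0132 + 12.3/15.1 + 13.6/11.3 = 421.0 d.
q = Δh / Σ(b_i/K_i) = 24.2 / 421.0 = 0.05749 m/day.
In each layer the seepage velocity is v_i = q/n_i, so the layer transit time is t_i = b_i·n_i / q:
  layer 1 (fractured sandstone): t_1 = 9.76 × 0.15 / 0.05749 = 25.47 d
  layer 2 (silt): t_2 = 4.61 × 0.07 / 0.05749 = 5.614 d
  layer 3 (medium sand): t_3 = 12.3 × 0.21 / 0.05749 = 44.93 d
  layer 4 (weathered basalt): t_4 = 13.6 × 0.12 / 0.05749 = 28.39 d
Total t = Σ t_i = 104.4 days.

104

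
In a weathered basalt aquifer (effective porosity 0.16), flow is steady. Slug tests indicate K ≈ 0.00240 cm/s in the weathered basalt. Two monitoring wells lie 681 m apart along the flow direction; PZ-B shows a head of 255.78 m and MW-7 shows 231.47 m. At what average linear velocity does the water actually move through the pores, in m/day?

0.463

Convert K: 0.00240 cm/s × 864 = 2.074 m/day.
Hydraulic gradient i = (255.78 − 231.47) / 681 = 24.31 / 681 = 0.03570.
Darcy flux q = K · i = 2.074 × 0.03570 = 0.07402 m/day.
Seepage velocity v = q / n_e = 0.07402 / 0.16 = 0.4626 m/day.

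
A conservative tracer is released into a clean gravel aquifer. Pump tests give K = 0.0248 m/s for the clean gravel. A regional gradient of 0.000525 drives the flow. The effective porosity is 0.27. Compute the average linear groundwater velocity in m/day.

4.17

Convert K: 0.0248 m/s × 86400 = 2143 m/day.
Hydraulic gradient i = 0.000525.
Darcy flux q = K · i = 2143 × 0.0005250 = 1.125 m/day.
Seepage velocity v = q / n_e = 1.125 / 0.27 = 4.166 m/day.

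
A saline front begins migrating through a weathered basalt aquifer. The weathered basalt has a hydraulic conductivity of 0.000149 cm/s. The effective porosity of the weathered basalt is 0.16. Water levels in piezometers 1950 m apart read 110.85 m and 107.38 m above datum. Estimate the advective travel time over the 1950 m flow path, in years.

Convert K: 0.000149 cm/s × 864 = 0.1287 m/day.
Hydraulic gradient i = (110.85 − 107.38) / 1950 = 3.47 / 1950 = 0.001779.
Darcy flux q = K · i = 0.1287 × 0.001779 = 0.0002291 m/day.
Seepage velocity v = q / n_e = 0.0002291 / 0.16 = 0.001432 m/day.
Travel time t = L / v = 1950 / 0.001432 = 1.362e+06 days = 3729 years.

3730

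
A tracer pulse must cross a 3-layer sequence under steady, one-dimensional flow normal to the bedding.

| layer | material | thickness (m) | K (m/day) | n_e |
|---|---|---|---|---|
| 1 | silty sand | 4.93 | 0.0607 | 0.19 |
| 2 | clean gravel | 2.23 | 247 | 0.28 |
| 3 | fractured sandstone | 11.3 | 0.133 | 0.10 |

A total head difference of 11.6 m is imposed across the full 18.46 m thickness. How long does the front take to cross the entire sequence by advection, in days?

38.6

With flow normal to the layers, continuity requires the same specific discharge q through every layer.
Σ(b_i/K_i) = 4.93/0.0607 + 2.23/247 + 11.3/0.133 = 166.2 d.
q = Δh / Σ(b_i/K_i) = 11.6 / 166.2 = 0.06980 m/day.
In each layer the seepage velocity is v_i = q/n_i, so the layer transit time is t_i = b_i·n_i / q:
  layer 1 (silty sand): t_1 = 4.93 × 0.19 / 0.06980 = 13.42 d
  layer 2 (clean gravel): t_2 = 2.23 × 0.28 / 0.06980 = 8.946 d
  layer 3 (fractured sandstone): t_3 = 11.3 × 0.10 / 0.06980 = 16.19 d
Total t = Σ t_i = 38.55 days.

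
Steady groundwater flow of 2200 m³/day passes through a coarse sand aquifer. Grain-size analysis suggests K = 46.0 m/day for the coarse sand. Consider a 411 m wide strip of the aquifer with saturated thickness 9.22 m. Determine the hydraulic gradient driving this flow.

0.0126

Cross-sectional area A = 411 × 9.22 = 3789 m².
From Q = K·A·i, i = Q / (K·A) = 2200 / (46.00 × 3789) = 0.01262.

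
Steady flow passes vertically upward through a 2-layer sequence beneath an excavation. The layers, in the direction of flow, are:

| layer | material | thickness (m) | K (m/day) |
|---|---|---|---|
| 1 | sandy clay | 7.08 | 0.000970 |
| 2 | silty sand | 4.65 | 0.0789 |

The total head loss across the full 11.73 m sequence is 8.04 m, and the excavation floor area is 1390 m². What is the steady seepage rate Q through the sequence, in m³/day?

1.52

Flow is perpendicular to layering, so the layers act in series and the equivalent K is the thickness-weighted harmonic mean.
Total thickness L = 7.08 + 4.65 = 11.73 m.
Σ(b_i/K_i) = 7.08/0.000970 + 4.65/0.0789 = 7358 d.
K_eq = L / Σ(b_i/K_i) = 11.73 / 7358 = 0.001594 m/day.
Q = K_eq · A · (Δh/L) = 0.001594 × 1390 × (8.04/11.73) = 1.519 m³/day.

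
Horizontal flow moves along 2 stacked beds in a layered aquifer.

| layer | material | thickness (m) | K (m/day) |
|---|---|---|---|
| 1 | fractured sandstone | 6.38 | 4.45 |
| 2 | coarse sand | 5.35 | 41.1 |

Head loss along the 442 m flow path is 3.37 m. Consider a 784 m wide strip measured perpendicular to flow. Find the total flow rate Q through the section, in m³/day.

Flow is parallel to layering, so each bed carries its own Darcy discharge and the transmissivities add.
Σ(K_i·b_i) = 4.45×6.38 + 41.1×5.35 = 248.3 m²/day.
Hydraulic gradient i = Δh / L = 3.37 / 442 = 0.007624.
Q = Σ(K_i·b_i) · W · i = 248.3 × 784 × 0.007624 = 1484 m³/day.

1480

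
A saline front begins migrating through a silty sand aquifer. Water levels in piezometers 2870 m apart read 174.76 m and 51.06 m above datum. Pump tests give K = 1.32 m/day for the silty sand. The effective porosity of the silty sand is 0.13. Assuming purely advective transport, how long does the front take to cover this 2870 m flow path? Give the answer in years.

Hydraulic gradient i = (174.76 − 51.06) / 2870 = 123.7 / 2870 = 0.04310.
Darcy flux q = K · i = 1.320 × 0.04310 = 0.05689 m/day.
Seepage velocity v = q / n_e = 0.05689 / 0.13 = 0.4376 m/day.
Travel time t = L / v = 2870 / 0.4376 = 6558 days = 17.95 years.

18.0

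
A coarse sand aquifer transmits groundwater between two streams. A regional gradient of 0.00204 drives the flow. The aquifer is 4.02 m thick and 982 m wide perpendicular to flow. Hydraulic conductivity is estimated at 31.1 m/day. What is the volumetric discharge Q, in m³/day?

250

Cross-sectional area A = 982 × 4.02 = 3948 m².
Hydraulic gradient i = 0.00204.
Darcy's law: Q = K · A · i = 31.10 × 3948 × 0.002040 = 250.5 m³/day.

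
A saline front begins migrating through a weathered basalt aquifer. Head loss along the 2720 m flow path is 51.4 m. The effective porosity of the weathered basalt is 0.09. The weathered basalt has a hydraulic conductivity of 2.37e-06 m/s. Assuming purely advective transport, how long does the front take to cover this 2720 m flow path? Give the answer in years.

Convert K: 2.37e-06 m/s × 86400 = 0.2048 m/day.
Hydraulic gradient i = Δh / L = 51.4 / 2720 = 0.01890.
Darcy flux q = K · i = 0.2048 × 0.01890 = 0.003870 m/day.
Seepage velocity v = q / n_e = 0.003870 / 0.09 = 0.04299 m/day.
Travel time t = L / v = 2720 / 0.04299 = 63264 days = 173.2 years.

173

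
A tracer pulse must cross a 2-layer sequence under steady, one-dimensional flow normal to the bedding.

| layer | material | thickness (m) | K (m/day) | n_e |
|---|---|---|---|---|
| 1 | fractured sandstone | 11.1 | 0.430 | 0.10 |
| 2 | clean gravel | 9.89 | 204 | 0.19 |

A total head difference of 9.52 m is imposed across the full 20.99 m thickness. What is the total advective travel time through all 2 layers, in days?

With flow normal to the layers, continuity requires the same specific discharge q through every layer.
Σ(b_i/K_i) = 11.1/0.430 + 9.89/204 = 25.86 d.
q = Δh / Σ(b_i/K_i) = 9.52 / 25.86 = 0.3681 m/day.
In each layer the seepage velocity is v_i = q/n_i, so the layer transit time is t_i = b_i·n_i / q:
  layer 1 (fractured sandstone): t_1 = 11.1 × 0.10 / 0.3681 = 3.015 d
  layer 2 (clean gravel): t_2 = 9.89 × 0.19 / 0.3681 = 5.105 d
Total t = Σ t_i = 8.120 days.

8.12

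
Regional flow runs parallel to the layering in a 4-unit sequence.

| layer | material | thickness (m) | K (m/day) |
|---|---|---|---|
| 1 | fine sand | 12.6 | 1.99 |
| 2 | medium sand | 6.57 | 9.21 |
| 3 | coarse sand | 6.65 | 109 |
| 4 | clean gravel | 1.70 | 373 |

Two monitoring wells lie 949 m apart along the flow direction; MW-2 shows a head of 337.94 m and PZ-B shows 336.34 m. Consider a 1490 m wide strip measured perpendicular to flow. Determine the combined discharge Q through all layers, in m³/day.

Flow is parallel to layering, so each bed carries its own Darcy discharge and the transmissivities add.
Σ(K_i·b_i) = 1.99×12.6 + 9.21×6.57 + 109×6.65 + 373×1.70 = 1445 m²/day.
Hydraulic gradient i = (337.94 − 336.34) / 949 = 1.6 / 949 = 0.001686.
Q = Σ(K_i·b_i) · W · i = 1445 × 1490 × 0.001686 = 3629 m³/day.

3630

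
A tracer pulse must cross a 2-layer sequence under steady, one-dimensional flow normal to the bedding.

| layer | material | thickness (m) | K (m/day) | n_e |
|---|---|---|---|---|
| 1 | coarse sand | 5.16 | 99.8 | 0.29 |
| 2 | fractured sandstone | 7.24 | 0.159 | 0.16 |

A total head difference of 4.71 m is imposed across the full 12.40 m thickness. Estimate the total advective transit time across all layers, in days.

With flow normal to the layers, continuity requires the same specific discharge q through every layer.
Σ(b_i/K_i) = 5.16/99.8 + 7.24/0.159 = 45.59 d.
q = Δh / Σ(b_i/K_i) = 4.71 / 45.59 = 0.1033 m/day.
In each layer the seepage velocity is v_i = q/n_i, so the layer transit time is t_i = b_i·n_i / q:
  layer 1 (coarse sand): t_1 = 5.16 × 0.29 / 0.1033 = 14.48 d
  layer 2 (fractured sandstone): t_2 = 7.24 × 0.16 / 0.1033 = 11.21 d
Total t = Σ t_i = 25.69 days.

25.7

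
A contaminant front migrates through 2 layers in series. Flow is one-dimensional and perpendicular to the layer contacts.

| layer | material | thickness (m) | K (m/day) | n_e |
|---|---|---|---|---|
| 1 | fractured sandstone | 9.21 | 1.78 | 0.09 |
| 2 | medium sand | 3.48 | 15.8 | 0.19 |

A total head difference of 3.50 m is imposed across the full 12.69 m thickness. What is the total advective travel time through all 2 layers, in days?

2.30

With flow normal to the layers, continuity requires the same specific discharge q through every layer.
Σ(b_i/K_i) = 9.21/1.78 + 3.48/15.8 = 5.394 d.
q = Δh / Σ(b_i/K_i) = 3.50 / 5.394 = 0.6488 m/day.
In each layer the seepage velocity is v_i = q/n_i, so the layer transit time is t_i = b_i·n_i / q:
  layer 1 (fractured sandstone): t_1 = 9.21 × 0.09 / 0.6488 = 1.278 d
  layer 2 (medium sand): t_2 = 3.48 × 0.19 / 0.6488 = 1.019 d
Total t = Σ t_i = 2.297 days.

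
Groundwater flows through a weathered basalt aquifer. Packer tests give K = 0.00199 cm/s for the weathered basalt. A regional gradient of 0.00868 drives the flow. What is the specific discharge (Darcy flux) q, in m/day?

Convert K: 0.00199 cm/s × 864 = 1.719 m/day.
Hydraulic gradient i = 0.00868.
Specific discharge q = K · i = 1.719 × 0.008680 = 0.01492 m/day.

0.0149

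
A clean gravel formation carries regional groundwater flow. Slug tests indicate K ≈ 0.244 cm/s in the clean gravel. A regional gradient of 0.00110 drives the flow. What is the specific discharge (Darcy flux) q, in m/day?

0.232

Convert K: 0.244 cm/s × 864 = 210.8 m/day.
Hydraulic gradient i = 0.00110.
Specific discharge q = K · i = 210.8 × 0.001100 = 0.2319 m/day.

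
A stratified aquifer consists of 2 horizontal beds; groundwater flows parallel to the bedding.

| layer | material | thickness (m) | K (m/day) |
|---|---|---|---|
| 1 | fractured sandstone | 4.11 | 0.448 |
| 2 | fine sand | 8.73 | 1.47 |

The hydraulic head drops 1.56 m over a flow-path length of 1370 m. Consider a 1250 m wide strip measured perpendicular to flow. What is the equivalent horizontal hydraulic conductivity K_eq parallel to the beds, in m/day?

1.14

Flow is parallel to layering, so each bed carries its own Darcy discharge and the transmissivities add.
Σ(K_i·b_i) = 0.448×4.11 + 1.47×8.73 = 14.67 m²/day.
Total thickness b = 12.84 m, so K_eq = Σ(K_i·b_i)/b = 1.143 m/day.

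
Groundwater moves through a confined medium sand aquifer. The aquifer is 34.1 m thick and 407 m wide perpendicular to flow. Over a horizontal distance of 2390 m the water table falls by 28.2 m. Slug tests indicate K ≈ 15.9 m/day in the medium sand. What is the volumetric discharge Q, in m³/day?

Cross-sectional area A = 407 × 34.1 = 13879 m².
Hydraulic gradient i = Δh / L = 28.2 / 2390 = 0.01180.
Darcy's law: Q = K · A · i = 15.90 × 13879 × 0.01180 = 2604 m³/day.

2600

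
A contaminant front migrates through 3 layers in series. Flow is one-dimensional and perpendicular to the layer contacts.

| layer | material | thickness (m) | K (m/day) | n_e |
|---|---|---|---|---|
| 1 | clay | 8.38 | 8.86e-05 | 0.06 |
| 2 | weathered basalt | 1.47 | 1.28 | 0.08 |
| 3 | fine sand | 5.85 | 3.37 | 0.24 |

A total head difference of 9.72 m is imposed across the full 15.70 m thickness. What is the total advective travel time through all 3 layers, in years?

With flow normal to the layers, continuity requires the same specific discharge q through every layer.
Σ(b_i/K_i) = 8.38/8.86e-05 + 1.47/1.28 + 5.85/3.37 = 94585 d.
q = Δh / Σ(b_i/K_i) = 9.72 / 94585 = 0.0001028 m/day.
In each layer the seepage velocity is v_i = q/n_i, so the layer transit time is t_i = b_i·n_i / q:
  layer 1 (clay): t_1 = 8.38 × 0.06 / 0.0001028 = 4893 d
  layer 2 (weathered basalt): t_2 = 1.47 × 0.08 / 0.0001028 = 1144 d
  layer 3 (fine sand): t_3 = 5.85 × 0.24 / 0.0001028 = 13662 d
Total t = Σ t_i = 19699 days = 53.93 years.

53.9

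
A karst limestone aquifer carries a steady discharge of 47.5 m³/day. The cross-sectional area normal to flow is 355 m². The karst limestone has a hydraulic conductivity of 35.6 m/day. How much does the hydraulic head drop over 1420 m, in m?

5.34

From Q = K·A·i, i = Q / (K·A) = 47.5 / (35.60 × 355.0) = 0.003759.
Head loss Δh = i · L = 0.003759 × 1420 = 5.337 m.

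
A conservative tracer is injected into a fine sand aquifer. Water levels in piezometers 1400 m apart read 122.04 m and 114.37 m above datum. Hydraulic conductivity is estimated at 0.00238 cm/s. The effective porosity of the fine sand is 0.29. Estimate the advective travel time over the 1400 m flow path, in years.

98.7

Convert K: 0.00238 cm/s × 864 = 2.056 m/day.
Hydraulic gradient i = (122.04 − 114.37) / 1400 = 7.67 / 1400 = 0.005479.
Darcy flux q = K · i = 2.056 × 0.005479 = 0.01127 m/day.
Seepage velocity v = q / n_e = 0.01127 / 0.29 = 0.03885 m/day.
Travel time t = L / v = 1400 / 0.03885 = 36039 days = 98.67 years.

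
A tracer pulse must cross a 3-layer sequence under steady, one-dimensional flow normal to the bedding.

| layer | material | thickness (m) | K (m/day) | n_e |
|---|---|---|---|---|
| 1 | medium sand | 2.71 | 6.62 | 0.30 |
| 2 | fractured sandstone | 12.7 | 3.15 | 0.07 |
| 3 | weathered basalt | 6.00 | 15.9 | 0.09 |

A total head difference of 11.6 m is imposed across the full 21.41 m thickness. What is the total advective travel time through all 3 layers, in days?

0.931

With flow normal to the layers, continuity requires the same specific discharge q through every layer.
Σ(b_i/K_i) = 2.71/6.62 + 12.7/3.15 + 6.00/15.9 = 4.818 d.
q = Δh / Σ(b_i/K_i) = 11.6 / 4.818 = 2.407 m/day.
In each layer the seepage velocity is v_i = q/n_i, so the layer transit time is t_i = b_i·n_i / q:
  layer 1 (medium sand): t_1 = 2.71 × 0.30 / 2.407 = 0.3377 d
  layer 2 (fractured sandstone): t_2 = 12.7 × 0.07 / 2.407 = 0.3693 d
  layer 3 (weathered basalt): t_3 = 6.00 × 0.09 / 2.407 = 0.2243 d
Total t = Σ t_i = 0.9313 days.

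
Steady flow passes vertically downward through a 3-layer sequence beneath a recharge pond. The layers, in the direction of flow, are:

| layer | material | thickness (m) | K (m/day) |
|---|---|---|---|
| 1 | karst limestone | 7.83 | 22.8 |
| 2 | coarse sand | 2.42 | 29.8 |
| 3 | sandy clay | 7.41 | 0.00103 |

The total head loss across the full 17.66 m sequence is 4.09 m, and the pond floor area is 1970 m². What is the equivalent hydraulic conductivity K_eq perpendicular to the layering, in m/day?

0.00245

Flow is perpendicular to layering, so the layers act in series and the equivalent K is the thickness-weighted harmonic mean.
Total thickness L = 7.83 + 2.42 + 7.41 = 17.66 m.
Σ(b_i/K_i) = 7.83/22.8 + 2.42/29.8 + 7.41/0.00103 = 7195 d.
K_eq = L / Σ(b_i/K_i) = 17.66 / 7195 = 0.002455 m/day.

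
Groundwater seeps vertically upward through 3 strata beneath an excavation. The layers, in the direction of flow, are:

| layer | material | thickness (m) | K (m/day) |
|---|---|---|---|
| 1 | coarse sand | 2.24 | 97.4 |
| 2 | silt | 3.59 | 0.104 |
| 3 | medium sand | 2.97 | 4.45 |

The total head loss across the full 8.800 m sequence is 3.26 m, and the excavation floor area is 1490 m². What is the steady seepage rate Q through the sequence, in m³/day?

138

Flow is perpendicular to layering, so the layers act in series and the equivalent K is the thickness-weighted harmonic mean.
Total thickness L = 2.24 + 3.59 + 2.97 = 8.800 m.
Σ(b_i/K_i) = 2.24/97.4 + 3.59/0.104 + 2.97/4.45 = 35.21 d.
K_eq = L / Σ(b_i/K_i) = 8.800 / 35.21 = 0.2499 m/day.
Q = K_eq · A · (Δh/L) = 0.2499 × 1490 × (3.26/8.800) = 138.0 m³/day.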